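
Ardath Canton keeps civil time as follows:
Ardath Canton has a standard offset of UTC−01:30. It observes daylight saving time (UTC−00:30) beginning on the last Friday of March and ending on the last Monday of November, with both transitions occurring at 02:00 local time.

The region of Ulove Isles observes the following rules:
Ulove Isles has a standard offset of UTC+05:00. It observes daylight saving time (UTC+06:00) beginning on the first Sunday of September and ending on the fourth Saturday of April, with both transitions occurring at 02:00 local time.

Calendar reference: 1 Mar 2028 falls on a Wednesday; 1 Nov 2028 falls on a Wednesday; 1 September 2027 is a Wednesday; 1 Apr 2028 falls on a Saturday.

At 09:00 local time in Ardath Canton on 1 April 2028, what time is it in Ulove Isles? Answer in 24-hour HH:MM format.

15:30

1 March 2028 is a Wednesday, so Fridays fall on 3, 10, 17, 24, 31; the last is March 31.
1 November 2028 is a Wednesday, so Mondays fall on 6, 13, 20, 27; the last is November 27.
Daylight saving runs 31 March – 27 November; 1 April 2028 is inside that window, so Ardath Canton is at UTC−00:30.
09:00 Ardath Canton + 0h30m = 09:30 UTC.
1 September 2027 is a Wednesday, so the first Sunday is September 5.
1 April 2028 is a Saturday, so the first Saturday is April 1 and the fourth is April 22.
At the standard offset (UTC+05:00), 09:30 UTC + 5h = 14:30 Ulove Isles standard time.
Daylight saving runs 5 September 2027 – 22 April 2028; the standard-time date in Ulove Isles, 1 April 2028, is inside that window, so Ulove Isles is at UTC+06:00.
09:30 UTC + 6h = 15:30 Ulove Isles.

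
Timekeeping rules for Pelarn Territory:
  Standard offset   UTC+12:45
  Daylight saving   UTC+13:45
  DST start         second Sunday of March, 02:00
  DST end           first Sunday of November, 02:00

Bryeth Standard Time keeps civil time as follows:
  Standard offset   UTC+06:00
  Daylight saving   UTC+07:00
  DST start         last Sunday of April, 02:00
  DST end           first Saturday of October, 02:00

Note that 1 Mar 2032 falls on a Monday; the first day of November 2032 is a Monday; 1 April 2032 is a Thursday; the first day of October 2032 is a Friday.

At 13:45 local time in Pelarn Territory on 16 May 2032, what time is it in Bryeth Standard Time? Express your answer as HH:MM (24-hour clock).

07:00

1 March 2032 is a Monday, so the first Sunday is March 7 and the second is March 14.
1 November 2032 is a Monday, so the first Sunday is November 7.
16 May 2032 falls between 14 March and 7 November, so daylight saving is in effect and Pelarn Territory is at UTC+13:45.
13:45 Pelarn Territory − 13h45m = 00:00 UTC.
1 April 2032 is a Thursday, so Sundays fall on 4, 11, 18, 25; the last is April 25.
1 October 2032 is a Friday, so the first Saturday is October 2.
At the standard offset (UTC+06:00), 00:00 UTC + 6h = 06:00 Bryeth Standard Time standard time.
Daylight saving runs 25 April – 2 October; the standard-time date in Bryeth Standard Time, 16 May 2032, is inside that window, so Bryeth Standard Time is at UTC+07:00.
00:00 UTC + 7h = 07:00 Bryeth Standard Time.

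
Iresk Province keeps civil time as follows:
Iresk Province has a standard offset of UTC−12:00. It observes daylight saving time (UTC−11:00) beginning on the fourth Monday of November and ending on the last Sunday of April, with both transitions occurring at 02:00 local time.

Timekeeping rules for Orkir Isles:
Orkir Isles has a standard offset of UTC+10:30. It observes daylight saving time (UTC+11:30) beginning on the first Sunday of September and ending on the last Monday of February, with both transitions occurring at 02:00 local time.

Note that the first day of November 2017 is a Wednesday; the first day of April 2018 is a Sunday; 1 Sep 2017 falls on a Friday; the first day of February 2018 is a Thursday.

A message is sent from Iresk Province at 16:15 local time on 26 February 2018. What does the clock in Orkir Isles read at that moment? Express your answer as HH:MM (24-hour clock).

13:45

1 November 2017 is a Wednesday, so the first Monday is November 6 and the fourth is November 27.
1 April 2018 is a Sunday, so Sundays fall on 1, 8, 15, 22, 29; the last is April 29.
Daylight saving runs 27 November 2017 – 29 April 2018; 26 February 2018 is inside that window, so Iresk Province is at UTC−11:00.
16:15 Iresk Province + 11h = 03:15 UTC (rolling into the next day, 27 February 2018).
1 September 2017 is a Friday, so the first Sunday is September 3.
1 February 2018 is a Thursday, so Mondays fall on 5, 12, 19, 26; the last is February 26.
At the standard offset (UTC+10:30), 03:15 UTC + 10h30m = 13:45 Orkir Isles standard time.
Daylight saving runs 3 September 2017 – 26 February 2018; the standard-time date in Orkir Isles, 27 February 2018, is outside that window, so Orkir Isles is on standard time at UTC+10:30.
03:15 UTC + 10h30m = 13:45 Orkir Isles.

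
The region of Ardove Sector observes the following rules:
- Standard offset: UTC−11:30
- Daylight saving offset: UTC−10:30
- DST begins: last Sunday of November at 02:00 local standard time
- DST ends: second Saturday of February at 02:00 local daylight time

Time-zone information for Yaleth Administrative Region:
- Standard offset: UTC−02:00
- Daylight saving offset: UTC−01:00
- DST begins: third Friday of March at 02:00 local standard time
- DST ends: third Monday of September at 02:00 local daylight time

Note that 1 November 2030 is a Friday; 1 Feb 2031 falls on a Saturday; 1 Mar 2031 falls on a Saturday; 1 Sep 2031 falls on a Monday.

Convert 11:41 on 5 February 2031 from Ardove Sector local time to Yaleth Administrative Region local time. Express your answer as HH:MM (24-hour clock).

1 November 2030 is a Friday, so Sundays fall on 3, 10, 17, 24; the last is November 24.
1 February 2031 is a Saturday, so the first Saturday is February 1 and the second is February 8.
Daylight saving runs 24 November 2030 – 8 February 2031; 5 February 2031 is inside that window, so Ardove Sector is at UTC−10:30.
11:41 Ardove Sector + 10h30m = 22:11 UTC.
1 March 2031 is a Saturday, so the first Friday is March 7 and the third is March 21.
1 September 2031 is a Monday, so the first Monday is September 1 and the third is September 15.
At the standard offset (UTC−02:00), 22:11 UTC − 2h = 20:11 Yaleth Administrative Region standard time.
Daylight saving runs 21 March – 15 September; the standard-time date in Yaleth Administrative Region, 5 February 2031, is outside that window, so Yaleth Administrative Region is on standard time at UTC−02:00.
22:11 UTC − 2h = 20:11 Yaleth Administrative Region.

20:11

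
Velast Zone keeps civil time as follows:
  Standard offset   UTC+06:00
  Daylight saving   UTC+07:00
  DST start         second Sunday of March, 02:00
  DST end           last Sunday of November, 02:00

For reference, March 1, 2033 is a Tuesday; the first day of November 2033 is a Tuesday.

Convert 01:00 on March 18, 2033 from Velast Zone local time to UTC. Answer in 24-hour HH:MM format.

1 March 2033 is a Tuesday, so the first Sunday is March 6 and the second is March 13.
1 November 2033 is a Tuesday, so Sundays fall on 6, 13, 20, 27; the last is November 27.
March 18, 2033 falls between 13 March and 27 November, so daylight saving is in effect and Velast Zone is at UTC+07:00.
01:00 local − 7h = 18:00 UTC (rolling into the previous day, 17 March 2033).

18:00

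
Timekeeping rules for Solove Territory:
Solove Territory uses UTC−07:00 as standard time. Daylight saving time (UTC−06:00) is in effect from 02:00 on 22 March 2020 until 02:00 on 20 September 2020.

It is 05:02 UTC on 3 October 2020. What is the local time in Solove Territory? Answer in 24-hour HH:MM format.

22:02

At the standard offset (UTC−07:00), 05:02 UTC − 7h = 22:02 Solove Territory standard time (rolling into the previous day, 2 October 2020).
The standard-time date in Solove Territory, 2 October 2020, is outside the daylight-saving period (22 March – 20 September), so Solove Territory is on standard time, UTC−07:00.
05:02 UTC − 7h = 22:02 local (rolling into the previous day, 2 October 2020).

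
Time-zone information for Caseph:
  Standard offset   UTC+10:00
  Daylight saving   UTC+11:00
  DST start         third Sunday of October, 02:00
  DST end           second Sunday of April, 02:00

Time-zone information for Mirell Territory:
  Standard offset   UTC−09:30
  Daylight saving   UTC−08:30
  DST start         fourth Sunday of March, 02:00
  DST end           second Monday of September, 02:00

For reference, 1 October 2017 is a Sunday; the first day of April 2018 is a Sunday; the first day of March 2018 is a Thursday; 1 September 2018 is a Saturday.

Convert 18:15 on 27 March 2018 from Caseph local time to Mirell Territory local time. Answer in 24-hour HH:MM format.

22:45

1 October 2017 is a Sunday, so the first Sunday is October 1 and the third is October 15.
1 April 2018 is a Sunday, so the first Sunday is April 1 and the second is April 8.
27 March 2018 lies within the daylight-saving period (15 October 2017 – 8 April 2018), so Caseph is on daylight time, UTC+11:00.
18:15 Caseph − 11h = 07:15 UTC.
1 March 2018 is a Thursday, so the first Sunday is March 4 and the fourth is March 25.
1 September 2018 is a Saturday, so the first Monday is September 3 and the second is September 10.
At the standard offset (UTC−09:30), 07:15 UTC − 9h30m = 21:45 Mirell Territory standard time (rolling into the previous day, 26 March 2018).
Daylight saving runs 25 March – 10 September; the standard-time date in Mirell Territory, 26 March 2018, is inside that window, so Mirell Territory is at UTC−08:30.
07:15 UTC − 8h30m = 22:45 Mirell Territory (rolling into the previous day, 26 March 2018).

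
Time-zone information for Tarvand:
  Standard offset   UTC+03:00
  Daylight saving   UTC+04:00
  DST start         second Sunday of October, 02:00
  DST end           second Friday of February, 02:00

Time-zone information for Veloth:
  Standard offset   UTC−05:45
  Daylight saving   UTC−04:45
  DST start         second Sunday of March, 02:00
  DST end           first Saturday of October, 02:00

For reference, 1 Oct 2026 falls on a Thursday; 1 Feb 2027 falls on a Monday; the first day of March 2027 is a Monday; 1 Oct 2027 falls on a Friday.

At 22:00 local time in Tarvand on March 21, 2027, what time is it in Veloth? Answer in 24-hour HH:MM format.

1 October 2026 is a Thursday, so the first Sunday is October 4 and the second is October 11.
1 February 2027 is a Monday, so the first Friday is February 5 and the second is February 12.
March 21, 2027 is outside the daylight-saving period (11 October 2026 – 12 February 2027), so Tarvand is on standard time, UTC+03:00.
22:00 Tarvand − 3h = 19:00 UTC.
1 March 2027 is a Monday, so the first Sunday is March 7 and the second is March 14.
1 October 2027 is a Friday, so the first Saturday is October 2.
At the standard offset (UTC−05:45), 19:00 UTC − 5h45m = 13:15 Veloth standard time.
Daylight saving runs 14 March – 2 October; the standard-time date in Veloth, March 21, 2027, is inside that window, so Veloth is at UTC−04:45.
19:00 UTC − 4h45m = 14:15 Veloth.

14:15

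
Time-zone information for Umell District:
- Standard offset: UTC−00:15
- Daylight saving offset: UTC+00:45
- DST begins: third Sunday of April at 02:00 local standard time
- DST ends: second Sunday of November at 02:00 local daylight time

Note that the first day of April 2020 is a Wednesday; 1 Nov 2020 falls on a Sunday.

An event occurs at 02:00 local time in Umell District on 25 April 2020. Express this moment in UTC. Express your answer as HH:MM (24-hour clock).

1 April 2020 is a Wednesday, so the first Sunday is April 5 and the third is April 19.
1 November 2020 is a Sunday, so the first Sunday is November 1 and the second is November 8.
Daylight saving runs 19 April – 8 November; 25 April 2020 is inside that window, so Umell District is at UTC+00:45.
02:00 local − 0h45m = 01:15 UTC.

01:15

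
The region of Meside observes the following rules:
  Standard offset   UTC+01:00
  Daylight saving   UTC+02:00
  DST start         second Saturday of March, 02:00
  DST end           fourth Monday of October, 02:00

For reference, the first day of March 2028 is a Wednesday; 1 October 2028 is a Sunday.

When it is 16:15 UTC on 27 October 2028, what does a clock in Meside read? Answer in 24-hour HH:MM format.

17:15

1 March 2028 is a Wednesday, so the first Saturday is March 4 and the second is March 11.
1 October 2028 is a Sunday, so the first Monday is October 2 and the fourth is October 23.
At the standard offset (UTC+01:00), 16:15 UTC + 1h = 17:15 Meside standard time.
Daylight saving runs 11 March – 23 October; the standard-time date in Meside, 27 October 2028, is outside that window, so Meside is on standard time at UTC+01:00.
16:15 UTC + 1h = 17:15 local.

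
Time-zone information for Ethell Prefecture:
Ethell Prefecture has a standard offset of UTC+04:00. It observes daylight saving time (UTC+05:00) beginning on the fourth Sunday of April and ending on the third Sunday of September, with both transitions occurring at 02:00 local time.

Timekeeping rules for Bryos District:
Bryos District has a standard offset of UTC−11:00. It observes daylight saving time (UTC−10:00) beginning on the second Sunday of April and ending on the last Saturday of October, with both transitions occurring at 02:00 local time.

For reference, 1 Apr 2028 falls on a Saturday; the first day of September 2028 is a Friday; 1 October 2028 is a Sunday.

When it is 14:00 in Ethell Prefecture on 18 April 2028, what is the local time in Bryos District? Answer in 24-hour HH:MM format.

1 April 2028 is a Saturday, so the first Sunday is April 2 and the fourth is April 23.
1 September 2028 is a Friday, so the first Sunday is September 3 and the third is September 17.
18 April 2028 does not fall between 23 April and 17 September, so daylight saving is not in effect and Ethell Prefecture is at UTC+04:00.
14:00 Ethell Prefecture − 4h = 10:00 UTC.
1 April 2028 is a Saturday, so the first Sunday is April 2 and the second is April 9.
1 October 2028 is a Sunday, so Saturdays fall on 7, 14, 21, 28; the last is October 28.
At the standard offset (UTC−11:00), 10:00 UTC − 11h = 23:00 Bryos District standard time (rolling into the previous day, 17 April 2028).
The standard-time date in Bryos District, 17 April 2028, falls between 9 April and 28 October, so daylight saving is in effect and Bryos District is at UTC−10:00.
10:00 UTC − 10h = 00:00 Bryos District.

00:00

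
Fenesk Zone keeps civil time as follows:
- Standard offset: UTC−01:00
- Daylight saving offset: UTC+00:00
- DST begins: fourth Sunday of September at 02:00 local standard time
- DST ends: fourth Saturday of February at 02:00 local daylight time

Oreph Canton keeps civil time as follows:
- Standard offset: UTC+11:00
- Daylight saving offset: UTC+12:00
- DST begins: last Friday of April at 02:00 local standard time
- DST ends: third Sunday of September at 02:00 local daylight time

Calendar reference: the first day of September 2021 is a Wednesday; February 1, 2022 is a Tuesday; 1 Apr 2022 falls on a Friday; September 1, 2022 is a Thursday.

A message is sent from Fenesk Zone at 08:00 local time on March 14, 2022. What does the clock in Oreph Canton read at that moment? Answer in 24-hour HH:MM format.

1 September 2021 is a Wednesday, so the first Sunday is September 5 and the fourth is September 26.
1 February 2022 is a Tuesday, so the first Saturday is February 5 and the fourth is February 26.
Daylight saving runs 26 September 2021 – 26 February 2022; March 14, 2022 is outside that window, so Fenesk Zone is on standard time at UTC−01:00.
08:00 Fenesk Zone + 1h = 09:00 UTC.
1 April 2022 is a Friday, so Fridays fall on 1, 8, 15, 22, 29; the last is April 29.
1 September 2022 is a Thursday, so the first Sunday is September 4 and the third is September 18.
At the standard offset (UTC+11:00), 09:00 UTC + 11h = 20:00 Oreph Canton standard time.
The standard-time date in Oreph Canton, March 14, 2022, does not fall between 29 April and 18 September, so daylight saving is not in effect and Oreph Canton is at UTC+11:00.
09:00 UTC + 11h = 20:00 Oreph Canton.

20:00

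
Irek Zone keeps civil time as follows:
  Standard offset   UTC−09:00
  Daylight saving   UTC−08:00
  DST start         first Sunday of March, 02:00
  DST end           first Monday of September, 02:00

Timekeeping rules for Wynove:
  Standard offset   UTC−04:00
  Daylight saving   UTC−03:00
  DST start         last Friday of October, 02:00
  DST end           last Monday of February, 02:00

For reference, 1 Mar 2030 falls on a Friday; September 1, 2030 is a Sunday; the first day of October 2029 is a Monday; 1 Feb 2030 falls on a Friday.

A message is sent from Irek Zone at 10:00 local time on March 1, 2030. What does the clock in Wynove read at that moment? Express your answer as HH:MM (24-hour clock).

15:00

1 March 2030 is a Friday, so the first Sunday is March 3.
1 September 2030 is a Sunday, so the first Monday is September 2.
Daylight saving runs 3 March – 2 September; March 1, 2030 is outside that window, so Irek Zone is on standard time at UTC−09:00.
10:00 Irek Zone + 9h = 19:00 UTC.
1 October 2029 is a Monday, so Fridays fall on 5, 12, 19, 26; the last is October 26.
1 February 2030 is a Friday, so Mondays fall on 4, 11, 18, 25; the last is February 25.
At the standard offset (UTC−04:00), 19:00 UTC − 4h = 15:00 Wynove standard time.
The standard-time date in Wynove, March 1, 2030, does not fall between 26 October 2029 and 25 February 2030, so daylight saving is not in effect and Wynove is at UTC−04:00.
19:00 UTC − 4h = 15:00 Wynove.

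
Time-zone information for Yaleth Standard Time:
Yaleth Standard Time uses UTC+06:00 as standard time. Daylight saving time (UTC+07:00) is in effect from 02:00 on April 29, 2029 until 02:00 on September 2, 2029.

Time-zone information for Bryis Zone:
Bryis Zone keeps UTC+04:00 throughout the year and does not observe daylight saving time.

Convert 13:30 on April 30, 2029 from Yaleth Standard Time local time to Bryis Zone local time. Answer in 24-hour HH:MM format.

10:30

April 30, 2029 lies within the daylight-saving period (29 April – 2 September), so Yaleth Standard Time is on daylight time, UTC+07:00.
13:30 Yaleth Standard Time − 7h = 06:30 UTC.
Bryis Zone stays on UTC+04:00 all year.
06:30 UTC + 4h = 10:30 Bryis Zone.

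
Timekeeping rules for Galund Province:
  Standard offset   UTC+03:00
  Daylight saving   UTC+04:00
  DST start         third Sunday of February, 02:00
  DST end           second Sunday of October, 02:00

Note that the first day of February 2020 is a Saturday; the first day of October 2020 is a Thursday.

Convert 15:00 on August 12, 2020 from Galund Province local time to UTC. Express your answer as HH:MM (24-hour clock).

11:00

1 February 2020 is a Saturday, so the first Sunday is February 2 and the third is February 16.
1 October 2020 is a Thursday, so the first Sunday is October 4 and the second is October 11.
Daylight saving runs 16 February – 11 October; August 12, 2020 is inside that window, so Galund Province is at UTC+04:00.
15:00 local − 4h = 11:00 UTC.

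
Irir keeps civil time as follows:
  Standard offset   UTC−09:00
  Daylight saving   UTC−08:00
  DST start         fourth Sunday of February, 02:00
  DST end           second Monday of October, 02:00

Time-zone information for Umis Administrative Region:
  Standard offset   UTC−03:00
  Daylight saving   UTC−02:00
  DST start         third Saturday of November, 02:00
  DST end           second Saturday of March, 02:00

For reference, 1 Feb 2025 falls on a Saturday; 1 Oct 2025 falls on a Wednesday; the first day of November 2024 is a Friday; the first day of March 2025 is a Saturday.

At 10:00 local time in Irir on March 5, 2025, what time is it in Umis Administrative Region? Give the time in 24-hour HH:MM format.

16:00

1 February 2025 is a Saturday, so the first Sunday is February 2 and the fourth is February 23.
1 October 2025 is a Wednesday, so the first Monday is October 6 and the second is October 13.
March 5, 2025 falls between 23 February and 13 October, so daylight saving is in effect and Irir is at UTC−08:00.
10:00 Irir + 8h = 18:00 UTC.
1 November 2024 is a Friday, so the first Saturday is November 2 and the third is November 16.
1 March 2025 is a Saturday, so the first Saturday is March 1 and the second is March 8.
At the standard offset (UTC−03:00), 18:00 UTC − 3h = 15:00 Umis Administrative Region standard time.
The standard-time date in Umis Administrative Region, March 5, 2025, lies within the daylight-saving period (16 November 2024 – 8 March 2025), so Umis Administrative Region is on daylight time, UTC−02:00.
18:00 UTC − 2h = 16:00 Umis Administrative Region.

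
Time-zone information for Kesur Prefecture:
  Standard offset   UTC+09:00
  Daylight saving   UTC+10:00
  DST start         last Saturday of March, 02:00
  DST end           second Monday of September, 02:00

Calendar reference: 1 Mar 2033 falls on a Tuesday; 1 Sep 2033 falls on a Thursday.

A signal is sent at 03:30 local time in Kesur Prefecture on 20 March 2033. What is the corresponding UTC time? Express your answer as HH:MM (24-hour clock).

18:30

1 March 2033 is a Tuesday, so Saturdays fall on 5, 12, 19, 26; the last is March 26.
1 September 2033 is a Thursday, so the first Monday is September 5 and the second is September 12.
20 March 2033 does not fall between 26 March and 12 September, so daylight saving is not in effect and Kesur Prefecture is at UTC+09:00.
03:30 local − 9h = 18:30 UTC (rolling into the previous day, 19 March 2033).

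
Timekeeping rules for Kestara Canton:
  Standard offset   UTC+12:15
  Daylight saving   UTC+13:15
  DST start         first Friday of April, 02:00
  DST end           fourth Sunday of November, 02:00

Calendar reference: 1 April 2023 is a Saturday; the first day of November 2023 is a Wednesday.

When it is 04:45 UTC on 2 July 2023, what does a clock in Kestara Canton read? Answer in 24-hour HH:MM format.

18:00

1 April 2023 is a Saturday, so the first Friday is April 7.
1 November 2023 is a Wednesday, so the first Sunday is November 5 and the fourth is November 26.
At the standard offset (UTC+12:15), 04:45 UTC + 12h15m = 17:00 Kestara Canton standard time.
The standard-time date in Kestara Canton, 2 July 2023, lies within the daylight-saving period (7 April – 26 November), so Kestara Canton is on daylight time, UTC+13:15.
04:45 UTC + 13h15m = 18:00 local.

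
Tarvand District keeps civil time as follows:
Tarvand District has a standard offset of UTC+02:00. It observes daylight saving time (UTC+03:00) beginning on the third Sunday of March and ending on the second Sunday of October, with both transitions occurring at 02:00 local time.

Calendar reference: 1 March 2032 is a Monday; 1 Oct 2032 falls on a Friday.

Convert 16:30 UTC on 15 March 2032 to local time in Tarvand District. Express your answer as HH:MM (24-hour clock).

1 March 2032 is a Monday, so the first Sunday is March 7 and the third is March 21.
1 October 2032 is a Friday, so the first Sunday is October 3 and the second is October 10.
At the standard offset (UTC+02:00), 16:30 UTC + 2h = 18:30 Tarvand District standard time.
Daylight saving runs 21 March – 10 October; the standard-time date in Tarvand District, 15 March 2032, is outside that window, so Tarvand District is on standard time at UTC+02:00.
16:30 UTC + 2h = 18:30 local.

18:30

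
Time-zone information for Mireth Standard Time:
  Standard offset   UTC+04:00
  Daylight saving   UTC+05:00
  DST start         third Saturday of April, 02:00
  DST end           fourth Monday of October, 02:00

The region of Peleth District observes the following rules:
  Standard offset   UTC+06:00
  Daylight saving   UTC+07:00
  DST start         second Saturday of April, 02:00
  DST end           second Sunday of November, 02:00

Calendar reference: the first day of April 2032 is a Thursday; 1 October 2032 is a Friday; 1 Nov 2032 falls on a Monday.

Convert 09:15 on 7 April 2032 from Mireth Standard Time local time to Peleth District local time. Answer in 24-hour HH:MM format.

11:15

1 April 2032 is a Thursday, so the first Saturday is April 3 and the third is April 17.
1 October 2032 is a Friday, so the first Monday is October 4 and the fourth is October 25.
7 April 2032 does not fall between 17 April and 25 October, so daylight saving is not in effect and Mireth Standard Time is at UTC+04:00.
09:15 Mireth Standard Time − 4h = 05:15 UTC.
1 April 2032 is a Thursday, so the first Saturday is April 3 and the second is April 10.
1 November 2032 is a Monday, so the first Sunday is November 7 and the second is November 14.
At the standard offset (UTC+06:00), 05:15 UTC + 6h = 11:15 Peleth District standard time.
Daylight saving runs 10 April – 14 November; the standard-time date in Peleth District, 7 April 2032, is outside that window, so Peleth District is on standard time at UTC+06:00.
05:15 UTC + 6h = 11:15 Peleth District.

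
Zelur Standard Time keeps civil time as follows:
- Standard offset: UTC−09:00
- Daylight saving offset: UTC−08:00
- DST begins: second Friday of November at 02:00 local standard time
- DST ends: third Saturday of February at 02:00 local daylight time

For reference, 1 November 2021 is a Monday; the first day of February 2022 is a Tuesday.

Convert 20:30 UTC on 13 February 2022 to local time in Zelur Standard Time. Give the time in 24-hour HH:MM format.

12:30

1 November 2021 is a Monday, so the first Friday is November 5 and the second is November 12.
1 February 2022 is a Tuesday, so the first Saturday is February 5 and the third is February 19.
At the standard offset (UTC−09:00), 20:30 UTC − 9h = 11:30 Zelur Standard Time standard time.
The standard-time date in Zelur Standard Time, 13 February 2022, lies within the daylight-saving period (12 November 2021 – 19 February 2022), so Zelur Standard Time is on daylight time, UTC−08:00.
20:30 UTC − 8h = 12:30 local.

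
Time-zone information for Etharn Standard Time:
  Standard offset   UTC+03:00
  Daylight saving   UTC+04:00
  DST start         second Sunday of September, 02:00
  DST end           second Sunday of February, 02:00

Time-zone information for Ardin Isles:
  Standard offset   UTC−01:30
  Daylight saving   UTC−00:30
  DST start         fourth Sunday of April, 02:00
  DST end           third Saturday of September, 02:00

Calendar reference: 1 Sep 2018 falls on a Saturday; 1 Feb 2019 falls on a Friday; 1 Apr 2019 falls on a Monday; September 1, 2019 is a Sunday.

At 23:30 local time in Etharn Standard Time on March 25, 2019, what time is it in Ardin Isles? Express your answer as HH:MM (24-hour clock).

19:00

1 September 2018 is a Saturday, so the first Sunday is September 2 and the second is September 9.
1 February 2019 is a Friday, so the first Sunday is February 3 and the second is February 10.
March 25, 2019 is outside the daylight-saving period (9 September 2018 – 10 February 2019), so Etharn Standard Time is on standard time, UTC+03:00.
23:30 Etharn Standard Time − 3h = 20:30 UTC.
1 April 2019 is a Monday, so the first Sunday is April 7 and the fourth is April 28.
1 September 2019 is a Sunday, so the first Saturday is September 7 and the third is September 21.
At the standard offset (UTC−01:30), 20:30 UTC − 1h30m = 19:00 Ardin Isles standard time.
Daylight saving runs 28 April – 21 September; the standard-time date in Ardin Isles, March 25, 2019, is outside that window, so Ardin Isles is on standard time at UTC−01:30.
20:30 UTC − 1h30m = 19:00 Ardin Isles.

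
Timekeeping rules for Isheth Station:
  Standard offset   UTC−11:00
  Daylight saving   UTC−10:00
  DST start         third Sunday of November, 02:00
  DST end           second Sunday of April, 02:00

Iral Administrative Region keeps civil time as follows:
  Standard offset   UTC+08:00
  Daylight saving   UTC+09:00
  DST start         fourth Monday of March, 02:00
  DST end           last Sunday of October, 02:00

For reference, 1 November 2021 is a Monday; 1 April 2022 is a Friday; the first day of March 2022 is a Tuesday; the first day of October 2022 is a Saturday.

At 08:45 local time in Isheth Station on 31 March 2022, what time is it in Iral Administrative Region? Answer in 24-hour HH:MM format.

03:45

1 November 2021 is a Monday, so the first Sunday is November 7 and the third is November 21.
1 April 2022 is a Friday, so the first Sunday is April 3 and the second is April 10.
Daylight saving runs 21 November 2021 – 10 April 2022; 31 March 2022 is inside that window, so Isheth Station is at UTC−10:00.
08:45 Isheth Station + 10h = 18:45 UTC.
1 March 2022 is a Tuesday, so the first Monday is March 7 and the fourth is March 28.
1 October 2022 is a Saturday, so Sundays fall on 2, 9, 16, 23, 30; the last is October 30.
At the standard offset (UTC+08:00), 18:45 UTC + 8h = 02:45 Iral Administrative Region standard time (rolling into the next day, 1 April 2022).
The standard-time date in Iral Administrative Region, 1 April 2022, lies within the daylight-saving period (28 March – 30 October), so Iral Administrative Region is on daylight time, UTC+09:00.
18:45 UTC + 9h = 03:45 Iral Administrative Region (rolling into the next day, 1 April 2022).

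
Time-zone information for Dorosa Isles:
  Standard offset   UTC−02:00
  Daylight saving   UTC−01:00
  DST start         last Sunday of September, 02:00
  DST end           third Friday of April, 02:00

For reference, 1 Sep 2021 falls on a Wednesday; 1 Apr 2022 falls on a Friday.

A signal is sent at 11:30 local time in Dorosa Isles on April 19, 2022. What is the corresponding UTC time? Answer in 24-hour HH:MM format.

13:30

1 September 2021 is a Wednesday, so Sundays fall on 5, 12, 19, 26; the last is September 26.
1 April 2022 is a Friday, so the first Friday is April 1 and the third is April 15.
Daylight saving runs 26 September 2021 – 15 April 2022; April 19, 2022 is outside that window, so Dorosa Isles is on standard time at UTC−02:00.
11:30 local + 2h = 13:30 UTC.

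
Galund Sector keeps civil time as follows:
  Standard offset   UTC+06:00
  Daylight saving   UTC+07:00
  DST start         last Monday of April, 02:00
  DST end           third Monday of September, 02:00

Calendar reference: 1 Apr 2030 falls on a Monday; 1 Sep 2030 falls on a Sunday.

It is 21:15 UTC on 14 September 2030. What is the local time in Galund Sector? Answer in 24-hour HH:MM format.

1 April 2030 is a Monday, so Mondays fall on 1, 8, 15, 22, 29; the last is April 29.
1 September 2030 is a Sunday, so the first Monday is September 2 and the third is September 16.
At the standard offset (UTC+06:00), 21:15 UTC + 6h = 03:15 Galund Sector standard time (rolling into the next day, 15 September 2030).
The standard-time date in Galund Sector, 15 September 2030, falls between 29 April and 16 September, so daylight saving is in effect and Galund Sector is at UTC+07:00.
21:15 UTC + 7h = 04:15 local (rolling into the next day, 15 September 2030).

04:15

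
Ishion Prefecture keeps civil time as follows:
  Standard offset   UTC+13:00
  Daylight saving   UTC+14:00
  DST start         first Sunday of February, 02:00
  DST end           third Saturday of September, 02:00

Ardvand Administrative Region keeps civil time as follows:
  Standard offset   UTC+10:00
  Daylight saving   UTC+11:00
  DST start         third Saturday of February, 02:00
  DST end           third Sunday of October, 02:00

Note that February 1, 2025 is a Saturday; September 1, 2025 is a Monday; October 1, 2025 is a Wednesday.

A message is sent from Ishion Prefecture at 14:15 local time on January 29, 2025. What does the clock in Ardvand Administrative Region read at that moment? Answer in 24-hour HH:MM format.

11:15

1 February 2025 is a Saturday, so the first Sunday is February 2.
1 September 2025 is a Monday, so the first Saturday is September 6 and the third is September 20.
January 29, 2025 is outside the daylight-saving period (2 February – 20 September), so Ishion Prefecture is on standard time, UTC+13:00.
14:15 Ishion Prefecture − 13h = 01:15 UTC.
1 February 2025 is a Saturday, so the first Saturday is February 1 and the third is February 15.
1 October 2025 is a Wednesday, so the first Sunday is October 5 and the third is October 19.
At the standard offset (UTC+10:00), 01:15 UTC + 10h = 11:15 Ardvand Administrative Region standard time.
The standard-time date in Ardvand Administrative Region, January 29, 2025, does not fall between 15 February and 19 October, so daylight saving is not in effect and Ardvand Administrative Region is at UTC+10:00.
01:15 UTC + 10h = 11:15 Ardvand Administrative Region.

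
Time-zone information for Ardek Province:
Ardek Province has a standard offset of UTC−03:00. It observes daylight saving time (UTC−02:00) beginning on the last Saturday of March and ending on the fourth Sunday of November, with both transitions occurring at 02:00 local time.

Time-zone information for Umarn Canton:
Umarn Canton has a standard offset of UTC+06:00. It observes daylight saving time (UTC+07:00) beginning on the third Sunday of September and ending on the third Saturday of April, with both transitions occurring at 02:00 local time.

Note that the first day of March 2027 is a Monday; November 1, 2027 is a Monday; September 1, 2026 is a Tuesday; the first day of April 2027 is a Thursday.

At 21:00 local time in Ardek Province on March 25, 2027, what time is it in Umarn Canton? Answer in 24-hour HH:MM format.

07:00

1 March 2027 is a Monday, so Saturdays fall on 6, 13, 20, 27; the last is March 27.
1 November 2027 is a Monday, so the first Sunday is November 7 and the fourth is November 28.
Daylight saving runs 27 March – 28 November; March 25, 2027 is outside that window, so Ardek Province is on standard time at UTC−03:00.
21:00 Ardek Province + 3h = 00:00 UTC (rolling into the next day, 26 March 2027).
1 September 2026 is a Tuesday, so the first Sunday is September 6 and the third is September 20.
1 April 2027 is a Thursday, so the first Saturday is April 3 and the third is April 17.
At the standard offset (UTC+06:00), 00:00 UTC + 6h = 06:00 Umarn Canton standard time.
The standard-time date in Umarn Canton, March 26, 2027, falls between 20 September 2026 and 17 April 2027, so daylight saving is in effect and Umarn Canton is at UTC+07:00.
00:00 UTC + 7h = 07:00 Umarn Canton.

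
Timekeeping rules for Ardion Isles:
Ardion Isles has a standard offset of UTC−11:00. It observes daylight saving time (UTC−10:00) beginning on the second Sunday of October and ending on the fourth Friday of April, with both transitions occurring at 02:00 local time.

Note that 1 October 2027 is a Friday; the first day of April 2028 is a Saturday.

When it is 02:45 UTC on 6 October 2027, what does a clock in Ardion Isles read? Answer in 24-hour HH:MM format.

1 October 2027 is a Friday, so the first Sunday is October 3 and the second is October 10.
1 April 2028 is a Saturday, so the first Friday is April 7 and the fourth is April 28.
At the standard offset (UTC−11:00), 02:45 UTC − 11h = 15:45 Ardion Isles standard time (rolling into the previous day, 5 October 2027).
Daylight saving runs 10 October 2027 – 28 April 2028; the standard-time date in Ardion Isles, 5 October 2027, is outside that window, so Ardion Isles is on standard time at UTC−11:00.
02:45 UTC − 11h = 15:45 local (rolling into the previous day, 5 October 2027).

15:45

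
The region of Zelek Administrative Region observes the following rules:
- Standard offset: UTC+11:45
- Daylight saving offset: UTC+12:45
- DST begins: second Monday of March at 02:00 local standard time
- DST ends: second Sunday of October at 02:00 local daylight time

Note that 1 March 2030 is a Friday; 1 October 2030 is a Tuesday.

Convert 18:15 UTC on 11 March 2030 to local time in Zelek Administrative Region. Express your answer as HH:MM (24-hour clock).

1 March 2030 is a Friday, so the first Monday is March 4 and the second is March 11.
1 October 2030 is a Tuesday, so the first Sunday is October 6 and the second is October 13.
At the standard offset (UTC+11:45), 18:15 UTC + 11h45m = 06:00 Zelek Administrative Region standard time (rolling into the next day, 12 March 2030).
Daylight saving runs 11 March – 13 October; the standard-time date in Zelek Administrative Region, 12 March 2030, is inside that window, so Zelek Administrative Region is at UTC+12:45.
18:15 UTC + 12h45m = 07:00 local (rolling into the next day, 12 March 2030).

07:00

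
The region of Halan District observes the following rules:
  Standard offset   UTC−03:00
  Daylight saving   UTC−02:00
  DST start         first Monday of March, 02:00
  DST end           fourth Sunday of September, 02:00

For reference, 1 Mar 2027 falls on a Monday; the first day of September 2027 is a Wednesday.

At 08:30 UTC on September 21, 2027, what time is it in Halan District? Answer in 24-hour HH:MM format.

1 March 2027 is a Monday, so the first Monday is March 1.
1 September 2027 is a Wednesday, so the first Sunday is September 5 and the fourth is September 26.
At the standard offset (UTC−03:00), 08:30 UTC − 3h = 05:30 Halan District standard time.
The standard-time date in Halan District, September 21, 2027, lies within the daylight-saving period (1 March – 26 September), so Halan District is on daylight time, UTC−02:00.
08:30 UTC − 2h = 06:30 local.

06:30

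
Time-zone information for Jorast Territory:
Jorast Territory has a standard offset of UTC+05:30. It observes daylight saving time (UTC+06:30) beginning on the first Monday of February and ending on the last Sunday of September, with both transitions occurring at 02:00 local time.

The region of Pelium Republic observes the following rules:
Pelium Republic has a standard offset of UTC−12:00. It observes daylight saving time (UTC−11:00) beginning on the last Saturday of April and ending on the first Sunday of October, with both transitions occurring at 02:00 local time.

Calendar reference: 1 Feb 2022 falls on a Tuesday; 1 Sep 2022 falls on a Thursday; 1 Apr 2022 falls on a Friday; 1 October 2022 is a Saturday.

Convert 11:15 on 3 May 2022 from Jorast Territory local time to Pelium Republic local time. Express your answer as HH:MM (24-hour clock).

1 February 2022 is a Tuesday, so the first Monday is February 7.
1 September 2022 is a Thursday, so Sundays fall on 4, 11, 18, 25; the last is September 25.
3 May 2022 lies within the daylight-saving period (7 February – 25 September), so Jorast Territory is on daylight time, UTC+06:30.
11:15 Jorast Territory − 6h30m = 04:45 UTC.
1 April 2022 is a Friday, so Saturdays fall on 2, 9, 16, 23, 30; the last is April 30.
1 October 2022 is a Saturday, so the first Sunday is October 2.
At the standard offset (UTC−12:00), 04:45 UTC − 12h = 16:45 Pelium Republic standard time (rolling into the previous day, 2 May 2022).
The standard-time date in Pelium Republic, 2 May 2022, falls between 30 April and 2 October, so daylight saving is in effect and Pelium Republic is at UTC−11:00.
04:45 UTC − 11h = 17:45 Pelium Republic (rolling into the previous day, 2 May 2022).

17:45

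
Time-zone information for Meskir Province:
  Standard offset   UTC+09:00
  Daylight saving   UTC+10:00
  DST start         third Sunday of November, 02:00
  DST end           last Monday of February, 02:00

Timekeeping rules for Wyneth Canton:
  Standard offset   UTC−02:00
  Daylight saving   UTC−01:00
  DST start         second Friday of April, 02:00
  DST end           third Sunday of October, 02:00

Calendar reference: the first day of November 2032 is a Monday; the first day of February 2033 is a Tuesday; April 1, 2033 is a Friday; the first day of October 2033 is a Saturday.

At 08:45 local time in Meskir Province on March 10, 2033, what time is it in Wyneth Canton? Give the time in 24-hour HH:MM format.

21:45

1 November 2032 is a Monday, so the first Sunday is November 7 and the third is November 21.
1 February 2033 is a Tuesday, so Mondays fall on 7, 14, 21, 28; the last is February 28.
March 10, 2033 does not fall between 21 November 2032 and 28 February 2033, so daylight saving is not in effect and Meskir Province is at UTC+09:00.
08:45 Meskir Province − 9h = 23:45 UTC (rolling into the previous day, 9 March 2033).
1 April 2033 is a Friday, so the first Friday is April 1 and the second is April 8.
1 October 2033 is a Saturday, so the first Sunday is October 2 and the third is October 16.
At the standard offset (UTC−02:00), 23:45 UTC − 2h = 21:45 Wyneth Canton standard time.
The standard-time date in Wyneth Canton, March 9, 2033, does not fall between 8 April and 16 October, so daylight saving is not in effect and Wyneth Canton is at UTC−02:00.
23:45 UTC − 2h = 21:45 Wyneth Canton.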